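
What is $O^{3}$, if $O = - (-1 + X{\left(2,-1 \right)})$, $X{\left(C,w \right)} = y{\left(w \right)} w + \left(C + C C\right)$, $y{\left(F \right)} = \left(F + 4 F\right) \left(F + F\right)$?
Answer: $125$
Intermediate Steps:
$y{\left(F \right)} = 10 F^{2}$ ($y{\left(F \right)} = 5 F 2 F = 10 F^{2}$)
$X{\left(C,w \right)} = C + C^{2} + 10 w^{3}$ ($X{\left(C,w \right)} = 10 w^{2} w + \left(C + C C\right) = 10 w^{3} + \left(C + C^{2}\right) = C + C^{2} + 10 w^{3}$)
$O = 5$ ($O = - (-1 + \left(2 + 2^{2} + 10 \left(-1\right)^{3}\right)) = - (-1 + \left(2 + 4 + 10 \left(-1\right)\right)) = - (-1 + \left(2 + 4 - 10\right)) = - (-1 - 4) = \left(-1\right) \left(-5\right) = 5$)
$O^{3} = 5^{3} = 125$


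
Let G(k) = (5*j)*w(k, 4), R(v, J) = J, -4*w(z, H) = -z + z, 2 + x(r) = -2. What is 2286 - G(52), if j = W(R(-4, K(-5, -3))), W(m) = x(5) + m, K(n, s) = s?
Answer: 2286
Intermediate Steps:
x(r) = -4 (x(r) = -2 - 2 = -4)
w(z, H) = 0 (w(z, H) = -(-z + z)/4 = -1/4*0 = 0)
W(m) = -4 + m
j = -7 (j = -4 - 3 = -7)
G(k) = 0 (G(k) = (5*(-7))*0 = -35*0 = 0)
2286 - G(52) = 2286 - 1*0 = 2286 + 0 = 2286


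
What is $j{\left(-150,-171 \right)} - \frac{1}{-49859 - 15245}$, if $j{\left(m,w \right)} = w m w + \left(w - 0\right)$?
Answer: $- \frac{285567042383}{65104} \approx -4.3863 \cdot 10^{6}$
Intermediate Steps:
$j{\left(m,w \right)} = w + m w^{2}$ ($j{\left(m,w \right)} = m w w + \left(w + 0\right) = m w^{2} + w = w + m w^{2}$)
$j{\left(-150,-171 \right)} - \frac{1}{-49859 - 15245} = - 171 \left(1 - -25650\right) - \frac{1}{-49859 - 15245} = - 171 \left(1 + 25650\right) - \frac{1}{-65104} = \left(-171\right) 25651 - - \frac{1}{65104} = -4386321 + \frac{1}{65104} = - \frac{285567042383}{65104}$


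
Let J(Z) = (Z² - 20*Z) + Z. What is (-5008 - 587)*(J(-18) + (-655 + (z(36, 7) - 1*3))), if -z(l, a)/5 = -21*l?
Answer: -21193860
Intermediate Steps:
z(l, a) = 105*l (z(l, a) = -(-105)*l = 105*l)
J(Z) = Z² - 19*Z
(-5008 - 587)*(J(-18) + (-655 + (z(36, 7) - 1*3))) = (-5008 - 587)*(-18*(-19 - 18) + (-655 + (105*36 - 1*3))) = -5595*(-18*(-37) + (-655 + (3780 - 3))) = -5595*(666 + (-655 + 3777)) = -5595*(666 + 3122) = -5595*3788 = -21193860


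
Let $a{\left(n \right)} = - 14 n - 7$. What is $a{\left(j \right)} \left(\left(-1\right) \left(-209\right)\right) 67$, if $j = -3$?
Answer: $490105$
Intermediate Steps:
$a{\left(n \right)} = -7 - 14 n$
$a{\left(j \right)} \left(\left(-1\right) \left(-209\right)\right) 67 = \left(-7 - -42\right) \left(\left(-1\right) \left(-209\right)\right) 67 = \left(-7 + 42\right) 209 \cdot 67 = 35 \cdot 209 \cdot 67 = 7315 \cdot 67 = 490105$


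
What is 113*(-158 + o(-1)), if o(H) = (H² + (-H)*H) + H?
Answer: -17967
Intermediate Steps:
o(H) = H (o(H) = (H² - H²) + H = 0 + H = H)
113*(-158 + o(-1)) = 113*(-158 - 1) = 113*(-159) = -17967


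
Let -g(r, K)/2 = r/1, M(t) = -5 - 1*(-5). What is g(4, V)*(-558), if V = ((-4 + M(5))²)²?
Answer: 4464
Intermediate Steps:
M(t) = 0 (M(t) = -5 + 5 = 0)
V = 256 (V = ((-4 + 0)²)² = ((-4)²)² = 16² = 256)
g(r, K) = -2*r (g(r, K) = -2*r/1 = -2*r)
g(4, V)*(-558) = -2*4*(-558) = -8*(-558) = 4464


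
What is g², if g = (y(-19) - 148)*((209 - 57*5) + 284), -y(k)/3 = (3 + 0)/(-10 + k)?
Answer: 793638666496/841 ≈ 9.4368e+8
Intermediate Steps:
y(k) = -9/(-10 + k) (y(k) = -3*(3 + 0)/(-10 + k) = -9/(-10 + k))
g = -890864/29 (g = (-9/(-10 - 19) - 148)*((209 - 57*5) + 284) = (-9/(-29) - 148)*((209 - 1*285) + 284) = (-9*(-1/29) - 148)*((209 - 285) + 284) = (9/29 - 148)*(-76 + 284) = -4283/29*208 = -890864/29 ≈ -30719.)
g² = (-890864/29)² = 793638666496/841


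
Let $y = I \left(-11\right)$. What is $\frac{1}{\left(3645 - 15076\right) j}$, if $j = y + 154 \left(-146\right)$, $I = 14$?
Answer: $\frac{1}{258774978} \approx 3.8644 \cdot 10^{-9}$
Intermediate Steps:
$y = -154$ ($y = 14 \left(-11\right) = -154$)
$j = -22638$ ($j = -154 + 154 \left(-146\right) = -154 - 22484 = -22638$)
$\frac{1}{\left(3645 - 15076\right) j} = \frac{1}{\left(3645 - 15076\right) \left(-22638\right)} = \frac{1}{-11431} \left(- \frac{1}{22638}\right) = \left(- \frac{1}{11431}\right) \left(- \frac{1}{22638}\right) = \frac{1}{258774978}$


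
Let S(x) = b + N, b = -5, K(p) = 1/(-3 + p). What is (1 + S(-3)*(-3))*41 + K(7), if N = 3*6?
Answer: -6231/4 ≈ -1557.8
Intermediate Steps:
N = 18
S(x) = 13 (S(x) = -5 + 18 = 13)
(1 + S(-3)*(-3))*41 + K(7) = (1 + 13*(-3))*41 + 1/(-3 + 7) = (1 - 39)*41 + 1/4 = -38*41 + ¼ = -1558 + ¼ = -6231/4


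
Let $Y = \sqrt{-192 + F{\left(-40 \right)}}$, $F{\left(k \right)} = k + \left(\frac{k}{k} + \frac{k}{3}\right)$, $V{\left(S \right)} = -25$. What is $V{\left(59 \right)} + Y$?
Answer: $-25 + \frac{i \sqrt{2199}}{3} \approx -25.0 + 15.631 i$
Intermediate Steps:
$F{\left(k \right)} = 1 + \frac{4 k}{3}$ ($F{\left(k \right)} = k + \left(1 + k \frac{1}{3}\right) = k + \left(1 + \frac{k}{3}\right) = 1 + \frac{4 k}{3}$)
$Y = \frac{i \sqrt{2199}}{3}$ ($Y = \sqrt{-192 + \left(1 + \frac{4}{3} \left(-40\right)\right)} = \sqrt{-192 + \left(1 - \frac{160}{3}\right)} = \sqrt{-192 - \frac{157}{3}} = \sqrt{- \frac{733}{3}} = \frac{i \sqrt{2199}}{3} \approx 15.631 i$)
$V{\left(59 \right)} + Y = -25 + \frac{i \sqrt{2199}}{3}$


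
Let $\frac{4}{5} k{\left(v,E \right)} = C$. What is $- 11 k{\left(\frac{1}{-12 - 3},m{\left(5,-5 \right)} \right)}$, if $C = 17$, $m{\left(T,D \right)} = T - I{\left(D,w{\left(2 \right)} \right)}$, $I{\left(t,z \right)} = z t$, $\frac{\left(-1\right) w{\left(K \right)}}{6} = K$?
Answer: $- \frac{935}{4} \approx -233.75$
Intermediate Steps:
$w{\left(K \right)} = - 6 K$
$I{\left(t,z \right)} = t z$
$m{\left(T,D \right)} = T + 12 D$ ($m{\left(T,D \right)} = T - D \left(\left(-6\right) 2\right) = T - D \left(-12\right) = T - - 12 D = T + 12 D$)
$k{\left(v,E \right)} = \frac{85}{4}$ ($k{\left(v,E \right)} = \frac{5}{4} \cdot 17 = \frac{85}{4}$)
$- 11 k{\left(\frac{1}{-12 - 3},m{\left(5,-5 \right)} \right)} = \left(-11\right) \frac{85}{4} = - \frac{935}{4}$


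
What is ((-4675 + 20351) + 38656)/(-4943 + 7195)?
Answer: 13583/563 ≈ 24.126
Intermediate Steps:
((-4675 + 20351) + 38656)/(-4943 + 7195) = (15676 + 38656)/2252 = 54332*(1/2252) = 13583/563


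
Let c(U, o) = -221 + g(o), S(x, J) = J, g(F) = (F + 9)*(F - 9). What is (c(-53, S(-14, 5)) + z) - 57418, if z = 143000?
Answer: 85305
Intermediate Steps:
g(F) = (-9 + F)*(9 + F) (g(F) = (9 + F)*(-9 + F) = (-9 + F)*(9 + F))
c(U, o) = -302 + o² (c(U, o) = -221 + (-81 + o²) = -302 + o²)
(c(-53, S(-14, 5)) + z) - 57418 = ((-302 + 5²) + 143000) - 57418 = ((-302 + 25) + 143000) - 57418 = (-277 + 143000) - 57418 = 142723 - 57418 = 85305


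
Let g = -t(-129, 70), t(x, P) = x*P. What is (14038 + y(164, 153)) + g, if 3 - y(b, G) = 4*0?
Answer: 23071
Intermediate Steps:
y(b, G) = 3 (y(b, G) = 3 - 4*0 = 3 - 1*0 = 3 + 0 = 3)
t(x, P) = P*x
g = 9030 (g = -70*(-129) = -1*(-9030) = 9030)
(14038 + y(164, 153)) + g = (14038 + 3) + 9030 = 14041 + 9030 = 23071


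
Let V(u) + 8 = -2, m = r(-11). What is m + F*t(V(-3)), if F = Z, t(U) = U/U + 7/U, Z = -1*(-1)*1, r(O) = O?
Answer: -107/10 ≈ -10.700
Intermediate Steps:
m = -11
V(u) = -10 (V(u) = -8 - 2 = -10)
Z = 1 (Z = 1*1 = 1)
t(U) = 1 + 7/U
F = 1
m + F*t(V(-3)) = -11 + 1*((7 - 10)/(-10)) = -11 + 1*(-⅒*(-3)) = -11 + 1*(3/10) = -11 + 3/10 = -107/10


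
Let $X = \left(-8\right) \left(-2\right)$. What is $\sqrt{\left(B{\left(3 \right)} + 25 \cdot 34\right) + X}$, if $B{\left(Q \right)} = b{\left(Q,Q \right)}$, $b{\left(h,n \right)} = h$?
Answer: $\sqrt{869} \approx 29.479$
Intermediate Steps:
$B{\left(Q \right)} = Q$
$X = 16$
$\sqrt{\left(B{\left(3 \right)} + 25 \cdot 34\right) + X} = \sqrt{\left(3 + 25 \cdot 34\right) + 16} = \sqrt{\left(3 + 850\right) + 16} = \sqrt{853 + 16} = \sqrt{869}$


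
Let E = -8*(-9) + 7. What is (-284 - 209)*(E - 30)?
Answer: -24157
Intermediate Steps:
E = 79 (E = 72 + 7 = 79)
(-284 - 209)*(E - 30) = (-284 - 209)*(79 - 30) = -493*49 = -24157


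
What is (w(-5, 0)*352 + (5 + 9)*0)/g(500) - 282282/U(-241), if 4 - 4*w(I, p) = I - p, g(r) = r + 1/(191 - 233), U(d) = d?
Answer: 539605122/460069 ≈ 1172.9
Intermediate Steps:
g(r) = -1/42 + r (g(r) = r + 1/(-42) = r - 1/42 = -1/42 + r)
w(I, p) = 1 - I/4 + p/4 (w(I, p) = 1 - (I - p)/4 = 1 + (-I/4 + p/4) = 1 - I/4 + p/4)
(w(-5, 0)*352 + (5 + 9)*0)/g(500) - 282282/U(-241) = ((1 - ¼*(-5) + (¼)*0)*352 + (5 + 9)*0)/(-1/42 + 500) - 282282/(-241) = ((1 + 5/4 + 0)*352 + 14*0)/(20999/42) - 282282*(-1/241) = ((9/4)*352 + 0)*(42/20999) + 282282/241 = (792 + 0)*(42/20999) + 282282/241 = 792*(42/20999) + 282282/241 = 3024/1909 + 282282/241 = 539605122/460069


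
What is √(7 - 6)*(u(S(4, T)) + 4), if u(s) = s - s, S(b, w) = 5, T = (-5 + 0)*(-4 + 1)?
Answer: 4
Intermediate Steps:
T = 15 (T = -5*(-3) = 15)
u(s) = 0
√(7 - 6)*(u(S(4, T)) + 4) = √(7 - 6)*(0 + 4) = √1*4 = 1*4 = 4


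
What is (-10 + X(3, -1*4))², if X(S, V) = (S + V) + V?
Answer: 225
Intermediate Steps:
X(S, V) = S + 2*V
(-10 + X(3, -1*4))² = (-10 + (3 + 2*(-1*4)))² = (-10 + (3 + 2*(-4)))² = (-10 + (3 - 8))² = (-10 - 5)² = (-15)² = 225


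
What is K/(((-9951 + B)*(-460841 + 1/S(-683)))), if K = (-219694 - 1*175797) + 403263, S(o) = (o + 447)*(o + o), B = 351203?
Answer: -626376568/12674447204756295 ≈ -4.9420e-8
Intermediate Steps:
S(o) = 2*o*(447 + o) (S(o) = (447 + o)*(2*o) = 2*o*(447 + o))
K = 7772 (K = (-219694 - 175797) + 403263 = -395491 + 403263 = 7772)
K/(((-9951 + B)*(-460841 + 1/S(-683)))) = 7772/(((-9951 + 351203)*(-460841 + 1/(2*(-683)*(447 - 683))))) = 7772/((341252*(-460841 + 1/(2*(-683)*(-236))))) = 7772/((341252*(-460841 + 1/322376))) = 7772/((341252*(-148564078215/322376))) = 7772/(-12674447204756295/80594) = 7772*(-80594/12674447204756295) = -626376568/12674447204756295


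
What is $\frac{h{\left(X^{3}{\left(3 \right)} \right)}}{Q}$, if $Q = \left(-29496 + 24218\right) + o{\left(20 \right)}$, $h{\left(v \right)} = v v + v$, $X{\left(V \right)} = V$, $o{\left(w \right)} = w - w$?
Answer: $- \frac{54}{377} \approx -0.14324$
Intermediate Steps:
$o{\left(w \right)} = 0$
$h{\left(v \right)} = v + v^{2}$ ($h{\left(v \right)} = v^{2} + v = v + v^{2}$)
$Q = -5278$ ($Q = \left(-29496 + 24218\right) + 0 = -5278 + 0 = -5278$)
$\frac{h{\left(X^{3}{\left(3 \right)} \right)}}{Q} = \frac{3^{3} \left(1 + 3^{3}\right)}{-5278} = 27 \left(1 + 27\right) \left(- \frac{1}{5278}\right) = 27 \cdot 28 \left(- \frac{1}{5278}\right) = 756 \left(- \frac{1}{5278}\right) = - \frac{54}{377}$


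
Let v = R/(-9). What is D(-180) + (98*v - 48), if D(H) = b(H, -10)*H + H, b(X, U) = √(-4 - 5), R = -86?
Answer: 6376/9 - 540*I ≈ 708.44 - 540.0*I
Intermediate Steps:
v = 86/9 (v = -86/(-9) = -86*(-⅑) = 86/9 ≈ 9.5556)
b(X, U) = 3*I (b(X, U) = √(-9) = 3*I)
D(H) = H + 3*I*H (D(H) = (3*I)*H + H = 3*I*H + H = H + 3*I*H)
D(-180) + (98*v - 48) = -180*(1 + 3*I) + (98*(86/9) - 48) = (-180 - 540*I) + (8428/9 - 48) = (-180 - 540*I) + 7996/9 = 6376/9 - 540*I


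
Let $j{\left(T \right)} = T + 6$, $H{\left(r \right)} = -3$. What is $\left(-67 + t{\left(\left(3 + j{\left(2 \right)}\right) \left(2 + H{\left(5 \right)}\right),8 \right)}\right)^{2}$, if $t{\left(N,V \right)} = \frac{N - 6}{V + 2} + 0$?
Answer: $\frac{471969}{100} \approx 4719.7$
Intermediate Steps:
$j{\left(T \right)} = 6 + T$
$t{\left(N,V \right)} = \frac{-6 + N}{2 + V}$ ($t{\left(N,V \right)} = \frac{-6 + N}{2 + V} + 0 = \frac{-6 + N}{2 + V}$)
$\left(-67 + t{\left(\left(3 + j{\left(2 \right)}\right) \left(2 + H{\left(5 \right)}\right),8 \right)}\right)^{2} = \left(-67 + \frac{-6 + \left(3 + \left(6 + 2\right)\right) \left(2 - 3\right)}{2 + 8}\right)^{2} = \left(-67 + \frac{-6 + \left(3 + 8\right) \left(-1\right)}{10}\right)^{2} = \left(-67 + \frac{-6 + 11 \left(-1\right)}{10}\right)^{2} = \left(-67 + \frac{-6 - 11}{10}\right)^{2} = \left(-67 + \frac{1}{10} \left(-17\right)\right)^{2} = \left(-67 - \frac{17}{10}\right)^{2} = \left(- \frac{687}{10}\right)^{2} = \frac{471969}{100}$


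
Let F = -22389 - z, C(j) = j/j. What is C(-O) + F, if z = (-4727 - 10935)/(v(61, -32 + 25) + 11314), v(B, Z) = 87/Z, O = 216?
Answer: -1771027434/79111 ≈ -22387.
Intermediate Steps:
C(j) = 1
z = -109634/79111 (z = (-4727 - 10935)/(87/(-32 + 25) + 11314) = -15662/(87/(-7) + 11314) = -15662/(87*(-⅐) + 11314) = -15662/(-87/7 + 11314) = -15662/79111/7 = -15662*7/79111 = -109634/79111 ≈ -1.3858)
F = -1771106545/79111 (F = -22389 - 1*(-109634/79111) = -22389 + 109634/79111 = -1771106545/79111 ≈ -22388.)
C(-O) + F = 1 - 1771106545/79111 = -1771027434/79111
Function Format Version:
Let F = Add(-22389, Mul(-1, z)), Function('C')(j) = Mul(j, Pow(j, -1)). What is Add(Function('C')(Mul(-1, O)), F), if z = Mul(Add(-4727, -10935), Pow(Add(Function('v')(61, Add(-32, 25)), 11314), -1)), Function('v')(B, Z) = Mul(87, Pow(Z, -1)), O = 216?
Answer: Rational(-1771027434, 79111) ≈ -22387.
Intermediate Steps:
Function('C')(j) = 1
z = Rational(-109634, 79111) (z = Mul(Add(-4727, -10935), Pow(Add(Mul(87, Pow(Add(-32, 25), -1)), 11314), -1)) = Mul(-15662, Pow(Add(Mul(87, Pow(-7, -1)), 11314), -1)) = Mul(-15662, Pow(Add(Mul(87, Rational(-1, 7)), 11314), -1)) = Mul(-15662, Pow(Add(Rational(-87, 7), 11314), -1)) = Mul(-15662, Pow(Rational(79111, 7), -1)) = Mul(-15662, Rational(7, 79111)) = Rational(-109634, 79111) ≈ -1.3858)
F = Rational(-1771106545, 79111) (F = Add(-22389, Mul(-1, Rational(-109634, 79111))) = Add(-22389, Rational(109634, 79111)) = Rational(-1771106545, 79111) ≈ -22388.)
Add(Function('C')(Mul(-1, O)), F) = Add(1, Rational(-1771106545, 79111)) = Rational(-1771027434, 79111)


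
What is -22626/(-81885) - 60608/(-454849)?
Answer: 5084766518/12415103455 ≈ 0.40956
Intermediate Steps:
-22626/(-81885) - 60608/(-454849) = -22626*(-1/81885) - 60608*(-1/454849) = 7542/27295 + 60608/454849 = 5084766518/12415103455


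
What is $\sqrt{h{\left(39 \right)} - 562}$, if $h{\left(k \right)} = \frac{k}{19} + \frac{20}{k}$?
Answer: $\frac{i \sqrt{307174881}}{741} \approx 23.652 i$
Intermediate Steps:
$h{\left(k \right)} = \frac{20}{k} + \frac{k}{19}$ ($h{\left(k \right)} = k \frac{1}{19} + \frac{20}{k} = \frac{k}{19} + \frac{20}{k} = \frac{20}{k} + \frac{k}{19}$)
$\sqrt{h{\left(39 \right)} - 562} = \sqrt{\left(\frac{20}{39} + \frac{1}{19} \cdot 39\right) - 562} = \sqrt{\left(20 \cdot \frac{1}{39} + \frac{39}{19}\right) - 562} = \sqrt{\left(\frac{20}{39} + \frac{39}{19}\right) - 562} = \sqrt{\frac{1901}{741} - 562} = \sqrt{- \frac{414541}{741}} = \frac{i \sqrt{307174881}}{741}$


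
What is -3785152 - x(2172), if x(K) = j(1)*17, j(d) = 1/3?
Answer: -11355473/3 ≈ -3.7852e+6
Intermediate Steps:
j(d) = 1/3
x(K) = 17/3 (x(K) = (1/3)*17 = 17/3)
-3785152 - x(2172) = -3785152 - 1*17/3 = -3785152 - 17/3 = -11355473/3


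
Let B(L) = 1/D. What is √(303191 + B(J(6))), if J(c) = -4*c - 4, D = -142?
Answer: √6113543182/142 ≈ 550.63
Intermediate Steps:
J(c) = -4 - 4*c
B(L) = -1/142 (B(L) = 1/(-142) = -1/142)
√(303191 + B(J(6))) = √(303191 - 1/142) = √(43053121/142) = √6113543182/142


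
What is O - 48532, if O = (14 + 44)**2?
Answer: -45168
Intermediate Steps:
O = 3364 (O = 58**2 = 3364)
O - 48532 = 3364 - 48532 = -45168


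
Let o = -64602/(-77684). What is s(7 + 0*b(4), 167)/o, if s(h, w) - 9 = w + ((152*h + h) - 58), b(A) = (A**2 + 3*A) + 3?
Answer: 46183138/32301 ≈ 1429.8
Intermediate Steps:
b(A) = 3 + A**2 + 3*A
s(h, w) = -49 + w + 153*h (s(h, w) = 9 + (w + ((152*h + h) - 58)) = 9 + (w + (153*h - 58)) = 9 + (w + (-58 + 153*h)) = 9 + (-58 + w + 153*h) = -49 + w + 153*h)
o = 32301/38842 (o = -64602*(-1/77684) = 32301/38842 ≈ 0.83160)
s(7 + 0*b(4), 167)/o = (-49 + 167 + 153*(7 + 0*(3 + 4**2 + 3*4)))/(32301/38842) = (-49 + 167 + 153*(7 + 0*(3 + 16 + 12)))*(38842/32301) = (-49 + 167 + 153*(7 + 0*31))*(38842/32301) = (-49 + 167 + 153*(7 + 0))*(38842/32301) = (-49 + 167 + 153*7)*(38842/32301) = (-49 + 167 + 1071)*(38842/32301) = 1189*(38842/32301) = 46183138/32301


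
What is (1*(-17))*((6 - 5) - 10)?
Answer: 153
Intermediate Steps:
(1*(-17))*((6 - 5) - 10) = -17*(1 - 10) = -17*(-9) = 153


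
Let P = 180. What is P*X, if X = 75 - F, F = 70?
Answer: 900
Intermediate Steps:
X = 5 (X = 75 - 1*70 = 75 - 70 = 5)
P*X = 180*5 = 900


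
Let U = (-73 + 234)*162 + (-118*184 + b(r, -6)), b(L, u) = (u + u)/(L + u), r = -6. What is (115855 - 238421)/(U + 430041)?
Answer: -61283/217206 ≈ -0.28214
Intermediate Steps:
b(L, u) = 2*u/(L + u) (b(L, u) = (2*u)/(L + u) = 2*u/(L + u))
U = 4371 (U = (-73 + 234)*162 + (-118*184 + 2*(-6)/(-6 - 6)) = 161*162 + (-21712 + 2*(-6)/(-12)) = 26082 + (-21712 + 2*(-6)*(-1/12)) = 26082 + (-21712 + 1) = 26082 - 21711 = 4371)
(115855 - 238421)/(U + 430041) = (115855 - 238421)/(4371 + 430041) = -122566/434412 = -122566*1/434412 = -61283/217206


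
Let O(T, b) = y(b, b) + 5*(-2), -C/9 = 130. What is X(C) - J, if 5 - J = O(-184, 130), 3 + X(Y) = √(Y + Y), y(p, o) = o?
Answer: 112 + 6*I*√65 ≈ 112.0 + 48.374*I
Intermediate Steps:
C = -1170 (C = -9*130 = -1170)
O(T, b) = -10 + b (O(T, b) = b + 5*(-2) = b - 10 = -10 + b)
X(Y) = -3 + √2*√Y (X(Y) = -3 + √(Y + Y) = -3 + √(2*Y) = -3 + √2*√Y)
J = -115 (J = 5 - (-10 + 130) = 5 - 1*120 = 5 - 120 = -115)
X(C) - J = (-3 + √2*√(-1170)) - 1*(-115) = (-3 + √2*(3*I*√130)) + 115 = (-3 + 6*I*√65) + 115 = 112 + 6*I*√65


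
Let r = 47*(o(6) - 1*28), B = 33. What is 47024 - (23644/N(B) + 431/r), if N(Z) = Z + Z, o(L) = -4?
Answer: 2316129103/49632 ≈ 46666.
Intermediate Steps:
N(Z) = 2*Z
r = -1504 (r = 47*(-4 - 1*28) = 47*(-4 - 28) = 47*(-32) = -1504)
47024 - (23644/N(B) + 431/r) = 47024 - (23644/((2*33)) + 431/(-1504)) = 47024 - (23644/66 + 431*(-1/1504)) = 47024 - (23644*(1/66) - 431/1504) = 47024 - (11822/33 - 431/1504) = 47024 - 1*17766065/49632 = 47024 - 17766065/49632 = 2316129103/49632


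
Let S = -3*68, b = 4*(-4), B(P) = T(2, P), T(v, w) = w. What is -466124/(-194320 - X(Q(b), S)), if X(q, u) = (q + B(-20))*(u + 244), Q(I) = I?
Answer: 116531/48220 ≈ 2.4167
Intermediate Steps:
B(P) = P
b = -16
S = -204
X(q, u) = (-20 + q)*(244 + u) (X(q, u) = (q - 20)*(u + 244) = (-20 + q)*(244 + u))
-466124/(-194320 - X(Q(b), S)) = -466124/(-194320 - (-4880 - 20*(-204) + 244*(-16) - 16*(-204))) = -466124/(-194320 - (-4880 + 4080 - 3904 + 3264)) = -466124/(-194320 - 1*(-1440)) = -466124/(-194320 + 1440) = -466124/(-192880) = -466124*(-1/192880) = 116531/48220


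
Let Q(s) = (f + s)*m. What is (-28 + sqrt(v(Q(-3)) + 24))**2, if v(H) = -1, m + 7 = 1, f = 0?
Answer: (28 - sqrt(23))**2 ≈ 538.43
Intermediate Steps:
m = -6 (m = -7 + 1 = -6)
Q(s) = -6*s (Q(s) = (0 + s)*(-6) = s*(-6) = -6*s)
(-28 + sqrt(v(Q(-3)) + 24))**2 = (-28 + sqrt(-1 + 24))**2 = (-28 + sqrt(23))**2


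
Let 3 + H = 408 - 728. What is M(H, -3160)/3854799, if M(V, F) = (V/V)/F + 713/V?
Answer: -2253403/3934516243320 ≈ -5.7273e-7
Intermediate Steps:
H = -323 (H = -3 + (408 - 728) = -3 - 320 = -323)
M(V, F) = 1/F + 713/V
M(H, -3160)/3854799 = (1/(-3160) + 713/(-323))/3854799 = (-1/3160 + 713*(-1/323))*(1/3854799) = (-1/3160 - 713/323)*(1/3854799) = -2253403/1020680*1/3854799 = -2253403/3934516243320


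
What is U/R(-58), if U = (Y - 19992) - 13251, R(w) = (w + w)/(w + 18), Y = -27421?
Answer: -606640/29 ≈ -20919.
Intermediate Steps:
R(w) = 2*w/(18 + w) (R(w) = (2*w)/(18 + w) = 2*w/(18 + w))
U = -60664 (U = (-27421 - 19992) - 13251 = -47413 - 13251 = -60664)
U/R(-58) = -60664/(2*(-58)/(18 - 58)) = -60664/(2*(-58)/(-40)) = -60664/(2*(-58)*(-1/40)) = -60664/29/10 = -60664*10/29 = -606640/29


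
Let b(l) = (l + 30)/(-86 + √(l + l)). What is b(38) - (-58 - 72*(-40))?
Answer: -2582861/915 - 17*√19/915 ≈ -2822.9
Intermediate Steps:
b(l) = (30 + l)/(-86 + √2*√l) (b(l) = (30 + l)/(-86 + √(2*l)) = (30 + l)/(-86 + √2*√l))
b(38) - (-58 - 72*(-40)) = (30 + 38)/(-86 + √2*√38) - (-58 - 72*(-40)) = 68/(-86 + 2*√19) - (-58 + 2880) = 68/(-86 + 2*√19) - 1*2822 = 68/(-86 + 2*√19) - 2822 = -2822 + 68/(-86 + 2*√19)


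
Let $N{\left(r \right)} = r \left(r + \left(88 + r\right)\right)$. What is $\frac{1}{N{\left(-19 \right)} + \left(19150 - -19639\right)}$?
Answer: $\frac{1}{37839} \approx 2.6428 \cdot 10^{-5}$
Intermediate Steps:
$N{\left(r \right)} = r \left(88 + 2 r\right)$
$\frac{1}{N{\left(-19 \right)} + \left(19150 - -19639\right)} = \frac{1}{2 \left(-19\right) \left(44 - 19\right) + \left(19150 - -19639\right)} = \frac{1}{2 \left(-19\right) 25 + \left(19150 + 19639\right)} = \frac{1}{-950 + 38789} = \frac{1}{37839}$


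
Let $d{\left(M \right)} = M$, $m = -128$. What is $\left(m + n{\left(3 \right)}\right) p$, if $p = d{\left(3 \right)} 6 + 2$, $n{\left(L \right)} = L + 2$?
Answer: $-2460$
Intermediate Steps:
$n{\left(L \right)} = 2 + L$
$p = 20$ ($p = 3 \cdot 6 + 2 = 18 + 2 = 20$)
$\left(m + n{\left(3 \right)}\right) p = \left(-128 + \left(2 + 3\right)\right) 20 = \left(-128 + 5\right) 20 = \left(-123\right) 20 = -2460$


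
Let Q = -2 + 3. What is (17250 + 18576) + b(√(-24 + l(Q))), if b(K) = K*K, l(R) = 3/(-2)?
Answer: 71601/2 ≈ 35801.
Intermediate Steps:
Q = 1
l(R) = -3/2 (l(R) = 3*(-½) = -3/2)
b(K) = K²
(17250 + 18576) + b(√(-24 + l(Q))) = (17250 + 18576) + (√(-24 - 3/2))² = 35826 + (√(-51/2))² = 35826 + (I*√102/2)² = 35826 - 51/2 = 71601/2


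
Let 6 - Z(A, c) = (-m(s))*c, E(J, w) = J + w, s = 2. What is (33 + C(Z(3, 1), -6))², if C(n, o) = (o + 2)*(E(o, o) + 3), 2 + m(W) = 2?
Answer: 4761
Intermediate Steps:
m(W) = 0 (m(W) = -2 + 2 = 0)
Z(A, c) = 6 (Z(A, c) = 6 - (-1*0)*c = 6 - 0*c = 6 - 1*0 = 6 + 0 = 6)
C(n, o) = (2 + o)*(3 + 2*o) (C(n, o) = (o + 2)*((o + o) + 3) = (2 + o)*(2*o + 3) = (2 + o)*(3 + 2*o))
(33 + C(Z(3, 1), -6))² = (33 + (6 + 2*(-6)² + 7*(-6)))² = (33 + (6 + 2*36 - 42))² = (33 + (6 + 72 - 42))² = (33 + 36)² = 69² = 4761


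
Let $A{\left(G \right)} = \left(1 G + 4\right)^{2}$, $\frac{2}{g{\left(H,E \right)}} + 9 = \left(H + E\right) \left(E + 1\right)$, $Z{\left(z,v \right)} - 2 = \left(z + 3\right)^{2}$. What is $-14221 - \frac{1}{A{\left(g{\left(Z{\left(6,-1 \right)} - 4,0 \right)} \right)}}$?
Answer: $- \frac{282728926}{19881} \approx -14221.0$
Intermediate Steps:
$Z{\left(z,v \right)} = 2 + \left(3 + z\right)^{2}$ ($Z{\left(z,v \right)} = 2 + \left(z + 3\right)^{2} = 2 + \left(3 + z\right)^{2}$)
$g{\left(H,E \right)} = \frac{2}{-9 + \left(1 + E\right) \left(E + H\right)}$ ($g{\left(H,E \right)} = \frac{2}{-9 + \left(H + E\right) \left(E + 1\right)} = \frac{2}{-9 + \left(E + H\right) \left(1 + E\right)} = \frac{2}{-9 + \left(1 + E\right) \left(E + H\right)}$)
$A{\left(G \right)} = \left(4 + G\right)^{2}$ ($A{\left(G \right)} = \left(G + 4\right)^{2} = \left(4 + G\right)^{2}$)
$-14221 - \frac{1}{A{\left(g{\left(Z{\left(6,-1 \right)} - 4,0 \right)} \right)}} = -14221 - \frac{1}{\left(4 + \frac{2}{-9 + 0 + \left(\left(2 + \left(3 + 6\right)^{2}\right) - 4\right) + 0^{2} + 0 \left(\left(2 + \left(3 + 6\right)^{2}\right) - 4\right)}\right)^{2}} = -14221 - \frac{1}{\left(4 + \frac{2}{-9 + 0 + \left(\left(2 + 9^{2}\right) - 4\right) + 0 + 0 \left(\left(2 + 9^{2}\right) - 4\right)}\right)^{2}} = -14221 - \frac{1}{\left(4 + \frac{2}{-9 + 0 + \left(\left(2 + 81\right) - 4\right) + 0 + 0 \left(\left(2 + 81\right) - 4\right)}\right)^{2}} = -14221 - \frac{1}{\left(4 + \frac{2}{-9 + 0 + \left(83 - 4\right) + 0 + 0 \left(83 - 4\right)}\right)^{2}} = -14221 - \frac{1}{\left(4 + \frac{2}{-9 + 0 + 79 + 0 + 0 \cdot 79}\right)^{2}} = -14221 - \frac{1}{\left(4 + \frac{2}{-9 + 0 + 79 + 0 + 0}\right)^{2}} = -14221 - \frac{1}{\left(4 + \frac{2}{70}\right)^{2}} = -14221 - \frac{1}{\left(4 + 2 \cdot \frac{1}{70}\right)^{2}} = -14221 - \frac{1}{\left(4 + \frac{1}{35}\right)^{2}} = -14221 - \frac{1}{\left(\frac{141}{35}\right)^{2}} = -14221 - \frac{1}{\frac{19881}{1225}} = -14221 - \frac{1225}{19881} = - \frac{282728926}{19881}$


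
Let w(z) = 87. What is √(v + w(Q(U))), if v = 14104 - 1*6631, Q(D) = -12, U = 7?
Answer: 6*√210 ≈ 86.948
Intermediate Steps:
v = 7473 (v = 14104 - 6631 = 7473)
√(v + w(Q(U))) = √(7473 + 87) = √7560 = 6*√210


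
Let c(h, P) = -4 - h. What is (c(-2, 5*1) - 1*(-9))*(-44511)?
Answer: -311577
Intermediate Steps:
(c(-2, 5*1) - 1*(-9))*(-44511) = ((-4 - 1*(-2)) - 1*(-9))*(-44511) = ((-4 + 2) + 9)*(-44511) = (-2 + 9)*(-44511) = 7*(-44511) = -311577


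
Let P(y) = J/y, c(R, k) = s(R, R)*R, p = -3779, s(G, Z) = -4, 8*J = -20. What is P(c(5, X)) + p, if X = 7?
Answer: -30231/8 ≈ -3778.9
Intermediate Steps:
J = -5/2 (J = (⅛)*(-20) = -5/2 ≈ -2.5000)
c(R, k) = -4*R
P(y) = -5/(2*y)
P(c(5, X)) + p = -5/(2*((-4*5))) - 3779 = -5/2/(-20) - 3779 = -5/2*(-1/20) - 3779 = ⅛ - 3779 = -30231/8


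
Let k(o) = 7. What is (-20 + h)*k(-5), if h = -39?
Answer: -413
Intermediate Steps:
(-20 + h)*k(-5) = (-20 - 39)*7 = -59*7 = -413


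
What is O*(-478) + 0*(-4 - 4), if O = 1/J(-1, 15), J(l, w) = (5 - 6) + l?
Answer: 239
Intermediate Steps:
J(l, w) = -1 + l
O = -½ (O = 1/(-1 - 1) = 1/(-2) = -½ ≈ -0.50000)
O*(-478) + 0*(-4 - 4) = -½*(-478) + 0*(-4 - 4) = 239 + 0*(-8) = 239 + 0 = 239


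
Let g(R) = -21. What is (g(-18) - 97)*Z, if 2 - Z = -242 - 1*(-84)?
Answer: -18880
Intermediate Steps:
Z = 160 (Z = 2 - (-242 - 1*(-84)) = 2 - (-242 + 84) = 2 - 1*(-158) = 2 + 158 = 160)
(g(-18) - 97)*Z = (-21 - 97)*160 = -118*160 = -18880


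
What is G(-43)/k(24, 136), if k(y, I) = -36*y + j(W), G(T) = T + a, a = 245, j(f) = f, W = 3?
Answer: -202/861 ≈ -0.23461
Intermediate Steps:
G(T) = 245 + T (G(T) = T + 245 = 245 + T)
k(y, I) = 3 - 36*y (k(y, I) = -36*y + 3 = 3 - 36*y)
G(-43)/k(24, 136) = (245 - 43)/(3 - 36*24) = 202/(3 - 864) = 202/(-861) = 202*(-1/861) = -202/861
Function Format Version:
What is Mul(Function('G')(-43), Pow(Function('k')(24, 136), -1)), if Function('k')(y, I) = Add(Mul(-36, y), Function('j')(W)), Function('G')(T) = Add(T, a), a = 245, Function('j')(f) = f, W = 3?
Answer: Rational(-202, 861) ≈ -0.23461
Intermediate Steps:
Function('G')(T) = Add(245, T) (Function('G')(T) = Add(T, 245) = Add(245, T))
Function('k')(y, I) = Add(3, Mul(-36, y)) (Function('k')(y, I) = Add(Mul(-36, y), 3) = Add(3, Mul(-36, y)))
Mul(Function('G')(-43), Pow(Function('k')(24, 136), -1)) = Mul(Add(245, -43), Pow(Add(3, Mul(-36, 24)), -1)) = Mul(202, Pow(Add(3, -864), -1)) = Mul(202, Pow(-861, -1)) = Mul(202, Rational(-1, 861)) = Rational(-202, 861)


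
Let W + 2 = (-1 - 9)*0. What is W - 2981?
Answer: -2983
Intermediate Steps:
W = -2 (W = -2 + (-1 - 9)*0 = -2 - 10*0 = -2 + 0 = -2)
W - 2981 = -2 - 2981 = -2983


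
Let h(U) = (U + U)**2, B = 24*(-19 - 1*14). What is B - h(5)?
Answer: -892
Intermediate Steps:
B = -792 (B = 24*(-19 - 14) = 24*(-33) = -792)
h(U) = 4*U**2 (h(U) = (2*U)**2 = 4*U**2)
B - h(5) = -792 - 4*5**2 = -792 - 4*25 = -792 - 1*100 = -792 - 100 = -892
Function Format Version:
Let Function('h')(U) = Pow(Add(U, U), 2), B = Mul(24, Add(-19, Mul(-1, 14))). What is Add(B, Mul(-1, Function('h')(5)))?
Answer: -892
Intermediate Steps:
B = -792 (B = Mul(24, Add(-19, -14)) = Mul(24, -33) = -792)
Function('h')(U) = Mul(4, Pow(U, 2)) (Function('h')(U) = Pow(Mul(2, U), 2) = Mul(4, Pow(U, 2)))
Add(B, Mul(-1, Function('h')(5))) = Add(-792, Mul(-1, Mul(4, Pow(5, 2)))) = Add(-792, Mul(-1, Mul(4, 25))) = Add(-792, Mul(-1, 100)) = Add(-792, -100) = -892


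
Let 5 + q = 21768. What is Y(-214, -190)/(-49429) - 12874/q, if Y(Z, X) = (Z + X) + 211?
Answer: -632148687/1075723327 ≈ -0.58765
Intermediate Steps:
q = 21763 (q = -5 + 21768 = 21763)
Y(Z, X) = 211 + X + Z (Y(Z, X) = (X + Z) + 211 = 211 + X + Z)
Y(-214, -190)/(-49429) - 12874/q = (211 - 190 - 214)/(-49429) - 12874/21763 = -193*(-1/49429) - 12874*1/21763 = 193/49429 - 12874/21763 = -632148687/1075723327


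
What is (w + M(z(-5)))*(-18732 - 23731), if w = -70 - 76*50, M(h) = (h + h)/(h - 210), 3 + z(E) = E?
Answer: 17911827586/109 ≈ 1.6433e+8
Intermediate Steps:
z(E) = -3 + E
M(h) = 2*h/(-210 + h) (M(h) = (2*h)/(-210 + h) = 2*h/(-210 + h))
w = -3870 (w = -70 - 3800 = -3870)
(w + M(z(-5)))*(-18732 - 23731) = (-3870 + 2*(-3 - 5)/(-210 + (-3 - 5)))*(-18732 - 23731) = (-3870 + 2*(-8)/(-210 - 8))*(-42463) = (-3870 + 2*(-8)/(-218))*(-42463) = (-3870 + 2*(-8)*(-1/218))*(-42463) = (-3870 + 8/109)*(-42463) = -421822/109*(-42463) = 17911827586/109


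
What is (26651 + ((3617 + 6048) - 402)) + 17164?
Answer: 53078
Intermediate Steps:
(26651 + ((3617 + 6048) - 402)) + 17164 = (26651 + (9665 - 402)) + 17164 = (26651 + 9263) + 17164 = 35914 + 17164 = 53078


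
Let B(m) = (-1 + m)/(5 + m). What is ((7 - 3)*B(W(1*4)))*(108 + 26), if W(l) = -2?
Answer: -536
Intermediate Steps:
B(m) = (-1 + m)/(5 + m)
((7 - 3)*B(W(1*4)))*(108 + 26) = ((7 - 3)*((-1 - 2)/(5 - 2)))*(108 + 26) = (4*(-3/3))*134 = (4*((⅓)*(-3)))*134 = (4*(-1))*134 = -4*134 = -536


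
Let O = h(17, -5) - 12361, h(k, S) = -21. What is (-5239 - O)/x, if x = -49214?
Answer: -7143/49214 ≈ -0.14514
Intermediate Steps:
O = -12382 (O = -21 - 12361 = -12382)
(-5239 - O)/x = (-5239 - 1*(-12382))/(-49214) = (-5239 + 12382)*(-1/49214) = 7143*(-1/49214) = -7143/49214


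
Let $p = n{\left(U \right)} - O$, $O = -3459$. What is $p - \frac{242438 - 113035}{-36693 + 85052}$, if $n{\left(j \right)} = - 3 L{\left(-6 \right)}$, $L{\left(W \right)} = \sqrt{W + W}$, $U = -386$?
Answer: $\frac{167144378}{48359} - 6 i \sqrt{3} \approx 3456.3 - 10.392 i$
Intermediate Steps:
$L{\left(W \right)} = \sqrt{2} \sqrt{W}$ ($L{\left(W \right)} = \sqrt{2 W} = \sqrt{2} \sqrt{W}$)
$n{\left(j \right)} = - 6 i \sqrt{3}$ ($n{\left(j \right)} = - 3 \sqrt{2} \sqrt{-6} = - 3 \sqrt{2} i \sqrt{6} = - 3 \cdot 2 i \sqrt{3} = - 6 i \sqrt{3}$)
$p = 3459 - 6 i \sqrt{3}$ ($p = - 6 i \sqrt{3} - -3459 = - 6 i \sqrt{3} + 3459 = 3459 - 6 i \sqrt{3} \approx 3459.0 - 10.392 i$)
$p - \frac{242438 - 113035}{-36693 + 85052} = \left(3459 - 6 i \sqrt{3}\right) - \frac{242438 - 113035}{-36693 + 85052} = \left(3459 - 6 i \sqrt{3}\right) - \frac{129403}{48359} = \frac{167144378}{48359} - 6 i \sqrt{3}$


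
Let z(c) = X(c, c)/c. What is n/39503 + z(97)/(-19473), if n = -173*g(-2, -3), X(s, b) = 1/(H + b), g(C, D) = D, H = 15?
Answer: 109796835265/8357044208016 ≈ 0.013138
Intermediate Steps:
X(s, b) = 1/(15 + b)
z(c) = 1/(c*(15 + c)) (z(c) = 1/((15 + c)*c) = 1/(c*(15 + c)))
n = 519 (n = -173*(-3) = 519)
n/39503 + z(97)/(-19473) = 519/39503 + (1/(97*(15 + 97)))/(-19473) = 519*(1/39503) + ((1/97)/112)*(-1/19473) = 519/39503 + ((1/97)*(1/112))*(-1/19473) = 519/39503 + (1/10864)*(-1/19473) = 519/39503 - 1/211554672 = 109796835265/8357044208016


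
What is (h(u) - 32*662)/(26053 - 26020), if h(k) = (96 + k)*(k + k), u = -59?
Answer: -25550/33 ≈ -774.24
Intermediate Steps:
h(k) = 2*k*(96 + k) (h(k) = (96 + k)*(2*k) = 2*k*(96 + k))
(h(u) - 32*662)/(26053 - 26020) = (2*(-59)*(96 - 59) - 32*662)/(26053 - 26020) = (2*(-59)*37 - 21184)/33 = (-4366 - 21184)*(1/33) = -25550*1/33 = -25550/33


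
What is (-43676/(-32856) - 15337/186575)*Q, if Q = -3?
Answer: -1911234307/510842350 ≈ -3.7413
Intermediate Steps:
(-43676/(-32856) - 15337/186575)*Q = (-43676/(-32856) - 15337/186575)*(-3) = (-43676*(-1/32856) - 15337*1/186575)*(-3) = (10919/8214 - 15337/186575)*(-3) = (1911234307/1532527050)*(-3) = -1911234307/510842350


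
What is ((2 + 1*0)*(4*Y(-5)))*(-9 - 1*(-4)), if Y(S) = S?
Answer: 200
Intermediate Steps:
((2 + 1*0)*(4*Y(-5)))*(-9 - 1*(-4)) = ((2 + 1*0)*(4*(-5)))*(-9 - 1*(-4)) = ((2 + 0)*(-20))*(-9 + 4) = (2*(-20))*(-5) = -40*(-5) = 200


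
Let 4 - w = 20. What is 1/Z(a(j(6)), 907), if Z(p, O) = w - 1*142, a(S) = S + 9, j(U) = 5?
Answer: -1/158 ≈ -0.0063291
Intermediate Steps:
a(S) = 9 + S
w = -16 (w = 4 - 1*20 = 4 - 20 = -16)
Z(p, O) = -158 (Z(p, O) = -16 - 1*142 = -16 - 142 = -158)
1/Z(a(j(6)), 907) = 1/(-158) = -1/158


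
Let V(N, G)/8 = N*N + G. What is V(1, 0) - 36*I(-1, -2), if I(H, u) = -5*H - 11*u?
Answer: -964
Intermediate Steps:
V(N, G) = 8*G + 8*N² (V(N, G) = 8*(N*N + G) = 8*(N² + G) = 8*(G + N²) = 8*G + 8*N²)
I(H, u) = -11*u - 5*H
V(1, 0) - 36*I(-1, -2) = (8*0 + 8*1²) - 36*(-11*(-2) - 5*(-1)) = (0 + 8*1) - 36*(22 + 5) = (0 + 8) - 36*27 = 8 - 972 = -964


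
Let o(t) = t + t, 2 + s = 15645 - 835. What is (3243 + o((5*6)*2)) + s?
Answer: 18171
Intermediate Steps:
s = 14808 (s = -2 + (15645 - 835) = -2 + 14810 = 14808)
o(t) = 2*t
(3243 + o((5*6)*2)) + s = (3243 + 2*((5*6)*2)) + 14808 = (3243 + 2*(30*2)) + 14808 = (3243 + 2*60) + 14808 = (3243 + 120) + 14808 = 3363 + 14808 = 18171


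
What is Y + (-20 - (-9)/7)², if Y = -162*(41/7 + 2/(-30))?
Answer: -144019/245 ≈ -587.83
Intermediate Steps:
Y = -32832/35 (Y = -162*(41*(⅐) + 2*(-1/30)) = -162*(41/7 - 1/15) = -162*608/105 = -32832/35 ≈ -938.06)
Y + (-20 - (-9)/7)² = -32832/35 + (-20 - (-9)/7)² = -32832/35 + (-20 - 3*(-3/7))² = -32832/35 + (-20 + 9/7)² = -32832/35 + (-131/7)² = -32832/35 + 17161/49 = -144019/245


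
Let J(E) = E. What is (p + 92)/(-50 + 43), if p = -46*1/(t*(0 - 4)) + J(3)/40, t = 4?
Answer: -1899/140 ≈ -13.564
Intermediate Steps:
p = 59/20 (p = -46*1/(4*(0 - 4)) + 3/40 = -46/(4*(-4)) + 3*(1/40) = -46/(-16) + 3/40 = -46*(-1/16) + 3/40 = 23/8 + 3/40 = 59/20 ≈ 2.9500)
(p + 92)/(-50 + 43) = (59/20 + 92)/(-50 + 43) = (1899/20)/(-7) = -1/7*1899/20 = -1899/140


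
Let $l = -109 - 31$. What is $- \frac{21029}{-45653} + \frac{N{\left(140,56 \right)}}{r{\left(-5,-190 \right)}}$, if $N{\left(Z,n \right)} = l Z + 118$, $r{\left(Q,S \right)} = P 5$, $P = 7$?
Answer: $- \frac{888675731}{1597855} \approx -556.17$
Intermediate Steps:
$l = -140$ ($l = -109 - 31 = -140$)
$r{\left(Q,S \right)} = 35$ ($r{\left(Q,S \right)} = 7 \cdot 5 = 35$)
$N{\left(Z,n \right)} = 118 - 140 Z$ ($N{\left(Z,n \right)} = - 140 Z + 118 = 118 - 140 Z$)
$- \frac{21029}{-45653} + \frac{N{\left(140,56 \right)}}{r{\left(-5,-190 \right)}} = - \frac{21029}{-45653} + \frac{118 - 19600}{35} = \left(-21029\right) \left(- \frac{1}{45653}\right) + \left(118 - 19600\right) \frac{1}{35} = \frac{21029}{45653} - \frac{19482}{35} = - \frac{888675731}{1597855}$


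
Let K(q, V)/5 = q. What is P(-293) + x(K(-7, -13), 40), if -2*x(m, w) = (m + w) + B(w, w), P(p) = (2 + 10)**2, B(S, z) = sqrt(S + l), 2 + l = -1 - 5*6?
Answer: 283/2 - sqrt(7)/2 ≈ 140.18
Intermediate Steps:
l = -33 (l = -2 + (-1 - 5*6) = -2 + (-1 - 30) = -2 - 31 = -33)
B(S, z) = sqrt(-33 + S) (B(S, z) = sqrt(S - 33) = sqrt(-33 + S))
P(p) = 144 (P(p) = 12**2 = 144)
K(q, V) = 5*q
x(m, w) = -m/2 - w/2 - sqrt(-33 + w)/2 (x(m, w) = -((m + w) + sqrt(-33 + w))/2 = -(m + w + sqrt(-33 + w))/2 = -m/2 - w/2 - sqrt(-33 + w)/2)
P(-293) + x(K(-7, -13), 40) = 144 + (-5*(-7)/2 - 1/2*40 - sqrt(-33 + 40)/2) = 144 + (-1/2*(-35) - 20 - sqrt(7)/2) = 144 + (35/2 - 20 - sqrt(7)/2) = 144 + (-5/2 - sqrt(7)/2) = 283/2 - sqrt(7)/2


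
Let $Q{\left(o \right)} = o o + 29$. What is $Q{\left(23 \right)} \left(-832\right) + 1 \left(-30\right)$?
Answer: $-464286$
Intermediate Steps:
$Q{\left(o \right)} = 29 + o^{2}$ ($Q{\left(o \right)} = o^{2} + 29 = 29 + o^{2}$)
$Q{\left(23 \right)} \left(-832\right) + 1 \left(-30\right) = \left(29 + 23^{2}\right) \left(-832\right) + 1 \left(-30\right) = \left(29 + 529\right) \left(-832\right) - 30 = 558 \left(-832\right) - 30 = -464256 - 30 = -464286$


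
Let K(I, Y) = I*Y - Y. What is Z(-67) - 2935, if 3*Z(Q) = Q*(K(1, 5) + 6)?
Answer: -3069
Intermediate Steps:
K(I, Y) = -Y + I*Y
Z(Q) = 2*Q (Z(Q) = (Q*(5*(-1 + 1) + 6))/3 = (Q*(5*0 + 6))/3 = (Q*(0 + 6))/3 = (Q*6)/3 = (6*Q)/3 = 2*Q)
Z(-67) - 2935 = 2*(-67) - 2935 = -134 - 2935 = -3069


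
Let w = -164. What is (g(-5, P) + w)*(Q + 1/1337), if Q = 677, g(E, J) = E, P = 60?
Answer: -152970350/1337 ≈ -1.1441e+5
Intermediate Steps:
(g(-5, P) + w)*(Q + 1/1337) = (-5 - 164)*(677 + 1/1337) = -169*(677 + 1/1337) = -169*905150/1337 = -152970350/1337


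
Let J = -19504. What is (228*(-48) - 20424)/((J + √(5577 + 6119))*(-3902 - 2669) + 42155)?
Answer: -4021469790552/16435488557870185 - 824476512*√731/16435488557870185 ≈ -0.00024604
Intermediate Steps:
(228*(-48) - 20424)/((J + √(5577 + 6119))*(-3902 - 2669) + 42155) = (228*(-48) - 20424)/((-19504 + √(5577 + 6119))*(-3902 - 2669) + 42155) = (-10944 - 20424)/((-19504 + √11696)*(-6571) + 42155) = -31368/((-19504 + 4*√731)*(-6571) + 42155) = -31368/((128160784 - 26284*√731) + 42155) = -31368/(128202939 - 26284*√731)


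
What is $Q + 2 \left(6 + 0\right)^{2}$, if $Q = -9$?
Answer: $63$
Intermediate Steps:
$Q + 2 \left(6 + 0\right)^{2} = -9 + 2 \left(6 + 0\right)^{2} = -9 + 2 \cdot 6^{2} = -9 + 2 \cdot 36 = -9 + 72 = 63$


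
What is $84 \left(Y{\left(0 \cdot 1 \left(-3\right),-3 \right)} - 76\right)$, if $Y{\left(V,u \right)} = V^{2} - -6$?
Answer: $-5880$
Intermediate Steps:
$Y{\left(V,u \right)} = 6 + V^{2}$ ($Y{\left(V,u \right)} = V^{2} + 6 = 6 + V^{2}$)
$84 \left(Y{\left(0 \cdot 1 \left(-3\right),-3 \right)} - 76\right) = 84 \left(\left(6 + \left(0 \cdot 1 \left(-3\right)\right)^{2}\right) - 76\right) = 84 \left(\left(6 + \left(0 \left(-3\right)\right)^{2}\right) - 76\right) = 84 \left(\left(6 + 0^{2}\right) - 76\right) = 84 \left(\left(6 + 0\right) - 76\right) = 84 \left(6 - 76\right) = 84 \left(-70\right) = -5880$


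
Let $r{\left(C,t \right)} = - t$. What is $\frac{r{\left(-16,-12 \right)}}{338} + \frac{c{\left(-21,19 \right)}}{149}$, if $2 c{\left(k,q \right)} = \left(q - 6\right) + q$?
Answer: $\frac{3598}{25181} \approx 0.14289$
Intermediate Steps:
$c{\left(k,q \right)} = -3 + q$ ($c{\left(k,q \right)} = \frac{\left(q - 6\right) + q}{2} = \frac{\left(-6 + q\right) + q}{2} = \frac{-6 + 2 q}{2} = -3 + q$)
$\frac{r{\left(-16,-12 \right)}}{338} + \frac{c{\left(-21,19 \right)}}{149} = \frac{\left(-1\right) \left(-12\right)}{338} + \frac{-3 + 19}{149} = 12 \cdot \frac{1}{338} + 16 \cdot \frac{1}{149} = \frac{6}{169} + \frac{16}{149} = \frac{3598}{25181}$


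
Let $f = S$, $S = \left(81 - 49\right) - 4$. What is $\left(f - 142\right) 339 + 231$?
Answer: $-38415$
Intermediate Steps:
$S = 28$ ($S = 32 - 4 = 28$)
$f = 28$
$\left(f - 142\right) 339 + 231 = \left(28 - 142\right) 339 + 231 = \left(-114\right) 339 + 231 = -38646 + 231 = -38415$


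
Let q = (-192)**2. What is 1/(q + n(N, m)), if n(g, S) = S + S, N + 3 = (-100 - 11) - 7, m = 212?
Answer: 1/37288 ≈ 2.6818e-5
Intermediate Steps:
N = -121 (N = -3 + ((-100 - 11) - 7) = -3 + (-111 - 7) = -3 - 118 = -121)
n(g, S) = 2*S
q = 36864
1/(q + n(N, m)) = 1/(36864 + 2*212) = 1/(36864 + 424) = 1/37288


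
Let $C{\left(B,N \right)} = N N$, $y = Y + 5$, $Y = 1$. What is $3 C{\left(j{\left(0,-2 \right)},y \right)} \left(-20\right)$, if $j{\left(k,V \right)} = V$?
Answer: $-2160$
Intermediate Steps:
$y = 6$ ($y = 1 + 5 = 6$)
$C{\left(B,N \right)} = N^{2}$
$3 C{\left(j{\left(0,-2 \right)},y \right)} \left(-20\right) = 3 \cdot 6^{2} \left(-20\right) = 3 \cdot 36 \left(-20\right) = 108 \left(-20\right) = -2160$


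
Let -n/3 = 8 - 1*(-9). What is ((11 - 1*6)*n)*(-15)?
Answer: 3825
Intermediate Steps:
n = -51 (n = -3*(8 - 1*(-9)) = -3*(8 + 9) = -3*17 = -51)
((11 - 1*6)*n)*(-15) = ((11 - 1*6)*(-51))*(-15) = ((11 - 6)*(-51))*(-15) = (5*(-51))*(-15) = -255*(-15) = 3825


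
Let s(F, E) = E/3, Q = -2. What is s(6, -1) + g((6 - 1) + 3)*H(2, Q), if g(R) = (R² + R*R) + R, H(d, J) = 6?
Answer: 2447/3 ≈ 815.67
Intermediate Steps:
s(F, E) = E/3 (s(F, E) = E*(⅓) = E/3)
g(R) = R + 2*R² (g(R) = (R² + R²) + R = 2*R² + R = R + 2*R²)
s(6, -1) + g((6 - 1) + 3)*H(2, Q) = (⅓)*(-1) + (((6 - 1) + 3)*(1 + 2*((6 - 1) + 3)))*6 = -⅓ + ((5 + 3)*(1 + 2*(5 + 3)))*6 = -⅓ + (8*(1 + 2*8))*6 = -⅓ + (8*(1 + 16))*6 = -⅓ + (8*17)*6 = -⅓ + 136*6 = -⅓ + 816 = 2447/3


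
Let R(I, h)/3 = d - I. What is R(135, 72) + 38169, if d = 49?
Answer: 37911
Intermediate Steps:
R(I, h) = 147 - 3*I (R(I, h) = 3*(49 - I) = 147 - 3*I)
R(135, 72) + 38169 = (147 - 3*135) + 38169 = (147 - 405) + 38169 = -258 + 38169 = 37911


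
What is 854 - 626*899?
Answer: -561920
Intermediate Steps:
854 - 626*899 = 854 - 562774 = -561920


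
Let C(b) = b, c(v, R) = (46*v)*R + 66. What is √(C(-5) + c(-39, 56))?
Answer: I*√100403 ≈ 316.86*I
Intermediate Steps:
c(v, R) = 66 + 46*R*v (c(v, R) = 46*R*v + 66 = 66 + 46*R*v)
√(C(-5) + c(-39, 56)) = √(-5 + (66 + 46*56*(-39))) = √(-5 + (66 - 100464)) = √(-5 - 100398) = √(-100403) = I*√100403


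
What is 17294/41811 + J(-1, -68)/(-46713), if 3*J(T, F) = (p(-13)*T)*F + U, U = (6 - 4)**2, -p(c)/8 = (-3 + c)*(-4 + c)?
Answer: 2870028890/1953117243 ≈ 1.4695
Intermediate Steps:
p(c) = -8*(-4 + c)*(-3 + c) (p(c) = -8*(-3 + c)*(-4 + c) = -8*(-4 + c)*(-3 + c))
U = 4 (U = 2**2 = 4)
J(T, F) = 4/3 - 2176*F*T/3 (J(T, F) = (((-96 - 8*(-13)**2 + 56*(-13))*T)*F + 4)/3 = (((-96 - 8*169 - 728)*T)*F + 4)/3 = (((-96 - 1352 - 728)*T)*F + 4)/3 = ((-2176*T)*F + 4)/3 = (-2176*F*T + 4)/3 = (4 - 2176*F*T)/3 = 4/3 - 2176*F*T/3)
17294/41811 + J(-1, -68)/(-46713) = 17294/41811 + (4/3 - 2176/3*(-68)*(-1))/(-46713) = 17294*(1/41811) + (4/3 - 147968/3)*(-1/46713) = 17294/41811 - 147964/3*(-1/46713) = 17294/41811 + 147964/140139 = 2870028890/1953117243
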